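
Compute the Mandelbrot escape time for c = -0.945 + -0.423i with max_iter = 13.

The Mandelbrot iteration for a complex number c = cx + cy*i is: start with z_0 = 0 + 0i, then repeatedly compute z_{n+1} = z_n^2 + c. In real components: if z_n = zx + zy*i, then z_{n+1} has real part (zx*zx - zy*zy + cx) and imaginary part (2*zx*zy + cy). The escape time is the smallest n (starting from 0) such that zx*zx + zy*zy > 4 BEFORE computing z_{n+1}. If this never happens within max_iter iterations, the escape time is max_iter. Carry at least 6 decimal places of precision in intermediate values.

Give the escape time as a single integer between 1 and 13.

Answer: 6

Derivation:
z_0 = 0 + 0i, c = -0.9450 + -0.4230i
Iter 1: z = -0.9450 + -0.4230i, |z|^2 = 1.0720
Iter 2: z = -0.2309 + 0.3765i, |z|^2 = 0.1950
Iter 3: z = -1.0334 + -0.5969i, |z|^2 = 1.4242
Iter 4: z = -0.2333 + 0.8106i, |z|^2 = 0.7115
Iter 5: z = -1.5476 + -0.8012i, |z|^2 = 3.0372
Iter 6: z = 0.8083 + 2.0570i, |z|^2 = 4.8845
Escaped at iteration 6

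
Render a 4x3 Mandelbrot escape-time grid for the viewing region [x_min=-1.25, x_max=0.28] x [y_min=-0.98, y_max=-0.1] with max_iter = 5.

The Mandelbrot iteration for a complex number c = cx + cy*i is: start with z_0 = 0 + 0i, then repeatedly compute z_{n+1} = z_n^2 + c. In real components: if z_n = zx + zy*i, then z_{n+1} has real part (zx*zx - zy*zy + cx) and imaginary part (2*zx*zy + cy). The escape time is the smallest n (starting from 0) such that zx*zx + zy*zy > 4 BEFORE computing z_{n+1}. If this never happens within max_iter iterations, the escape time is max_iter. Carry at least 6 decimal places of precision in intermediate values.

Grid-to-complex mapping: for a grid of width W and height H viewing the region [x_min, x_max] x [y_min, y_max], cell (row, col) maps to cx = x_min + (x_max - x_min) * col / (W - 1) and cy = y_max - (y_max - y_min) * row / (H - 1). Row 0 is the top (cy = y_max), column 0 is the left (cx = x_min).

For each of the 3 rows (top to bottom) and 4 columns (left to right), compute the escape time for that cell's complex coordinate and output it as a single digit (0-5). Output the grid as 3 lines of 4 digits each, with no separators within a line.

(row=0, col=0): c = -1.2500 + -0.1000i → escape time 5
(row=0, col=1): c = -0.7400 + -0.1000i → escape time 5
(row=0, col=2): c = -0.2300 + -0.1000i → escape time 5
(row=0, col=3): c = 0.2800 + -0.1000i → escape time 5
(row=1, col=0): c = -1.2500 + -0.5400i → escape time 4
(row=1, col=1): c = -0.7400 + -0.5400i → escape time 5
(row=1, col=2): c = -0.2300 + -0.5400i → escape time 5
(row=1, col=3): c = 0.2800 + -0.5400i → escape time 5
(row=2, col=0): c = -1.2500 + -0.9800i → escape time 3
(row=2, col=1): c = -0.7400 + -0.9800i → escape time 3
(row=2, col=2): c = -0.2300 + -0.9800i → escape time 5
(row=2, col=3): c = 0.2800 + -0.9800i → escape time 4

Answer: 5555
4555
3354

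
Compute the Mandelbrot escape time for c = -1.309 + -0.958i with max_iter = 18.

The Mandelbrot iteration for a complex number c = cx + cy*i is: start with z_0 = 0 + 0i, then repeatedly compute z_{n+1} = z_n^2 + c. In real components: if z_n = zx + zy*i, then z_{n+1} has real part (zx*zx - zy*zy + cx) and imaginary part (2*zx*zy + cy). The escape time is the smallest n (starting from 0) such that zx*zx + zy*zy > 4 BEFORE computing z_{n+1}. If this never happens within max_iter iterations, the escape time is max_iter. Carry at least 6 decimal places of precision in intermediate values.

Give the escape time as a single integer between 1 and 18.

z_0 = 0 + 0i, c = -1.3090 + -0.9580i
Iter 1: z = -1.3090 + -0.9580i, |z|^2 = 2.6312
Iter 2: z = -0.5133 + 1.5500i, |z|^2 = 2.6661
Iter 3: z = -3.4482 + -2.5492i, |z|^2 = 18.3885
Escaped at iteration 3

Answer: 3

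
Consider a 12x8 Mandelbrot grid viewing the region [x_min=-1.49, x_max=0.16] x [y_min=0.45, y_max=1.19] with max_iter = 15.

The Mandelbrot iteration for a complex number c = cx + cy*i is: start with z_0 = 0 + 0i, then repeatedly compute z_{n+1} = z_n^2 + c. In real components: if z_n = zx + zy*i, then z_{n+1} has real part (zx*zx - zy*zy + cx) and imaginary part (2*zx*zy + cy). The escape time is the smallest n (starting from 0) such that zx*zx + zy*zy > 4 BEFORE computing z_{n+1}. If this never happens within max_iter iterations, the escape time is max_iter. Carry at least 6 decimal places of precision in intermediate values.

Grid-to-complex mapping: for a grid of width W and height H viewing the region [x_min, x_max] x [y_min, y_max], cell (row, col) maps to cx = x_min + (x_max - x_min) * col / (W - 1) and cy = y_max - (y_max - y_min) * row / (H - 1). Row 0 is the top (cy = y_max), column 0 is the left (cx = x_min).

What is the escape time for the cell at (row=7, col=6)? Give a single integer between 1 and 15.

Answer: 15

Derivation:
z_0 = 0 + 0i, c = -0.5900 + 0.4500i
Iter 1: z = -0.5900 + 0.4500i, |z|^2 = 0.5506
Iter 2: z = -0.4444 + -0.0810i, |z|^2 = 0.2041
Iter 3: z = -0.3991 + 0.5220i, |z|^2 = 0.4317
Iter 4: z = -0.7032 + 0.0334i, |z|^2 = 0.4956
Iter 5: z = -0.0966 + 0.4031i, |z|^2 = 0.1718
Iter 6: z = -0.7431 + 0.3721i, |z|^2 = 0.6907
Iter 7: z = -0.1762 + -0.1031i, |z|^2 = 0.0417
Iter 8: z = -0.5696 + 0.4863i, |z|^2 = 0.5609
Iter 9: z = -0.5021 + -0.1040i, |z|^2 = 0.2629
Iter 10: z = -0.3487 + 0.5544i, |z|^2 = 0.4290
Iter 11: z = -0.7758 + 0.0633i, |z|^2 = 0.6059
Iter 12: z = 0.0079 + 0.3517i, |z|^2 = 0.1238
Iter 13: z = -0.7136 + 0.4555i, |z|^2 = 0.7168
Iter 14: z = -0.2882 + -0.2002i, |z|^2 = 0.1232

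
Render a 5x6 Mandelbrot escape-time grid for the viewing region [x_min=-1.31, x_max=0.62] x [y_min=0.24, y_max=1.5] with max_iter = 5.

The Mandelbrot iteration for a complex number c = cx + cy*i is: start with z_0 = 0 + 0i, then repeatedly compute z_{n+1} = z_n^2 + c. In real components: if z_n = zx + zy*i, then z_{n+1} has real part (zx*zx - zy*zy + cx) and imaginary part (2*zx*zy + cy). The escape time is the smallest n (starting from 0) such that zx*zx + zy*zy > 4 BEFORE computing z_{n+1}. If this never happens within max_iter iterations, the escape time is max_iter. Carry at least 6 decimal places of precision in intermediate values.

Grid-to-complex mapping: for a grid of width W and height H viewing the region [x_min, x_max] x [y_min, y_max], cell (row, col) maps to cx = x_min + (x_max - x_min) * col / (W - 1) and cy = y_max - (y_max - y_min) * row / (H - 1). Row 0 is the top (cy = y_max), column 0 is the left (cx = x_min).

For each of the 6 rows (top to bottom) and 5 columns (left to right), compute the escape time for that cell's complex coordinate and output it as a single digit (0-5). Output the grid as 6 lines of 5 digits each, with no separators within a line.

(row=0, col=0): c = -1.3100 + 1.5000i → escape time 2
(row=0, col=1): c = -0.8275 + 1.5000i → escape time 2
(row=0, col=2): c = -0.3450 + 1.5000i → escape time 2
(row=0, col=3): c = 0.1375 + 1.5000i → escape time 2
(row=0, col=4): c = 0.6200 + 1.5000i → escape time 2
(row=1, col=0): c = -1.3100 + 1.2480i → escape time 2
(row=1, col=1): c = -0.8275 + 1.2480i → escape time 3
(row=1, col=2): c = -0.3450 + 1.2480i → escape time 3
(row=1, col=3): c = 0.1375 + 1.2480i → escape time 2
(row=1, col=4): c = 0.6200 + 1.2480i → escape time 2
(row=2, col=0): c = -1.3100 + 0.9960i → escape time 3
(row=2, col=1): c = -0.8275 + 0.9960i → escape time 3
(row=2, col=2): c = -0.3450 + 0.9960i → escape time 5
(row=2, col=3): c = 0.1375 + 0.9960i → escape time 4
(row=2, col=4): c = 0.6200 + 0.9960i → escape time 2
(row=3, col=0): c = -1.3100 + 0.7440i → escape time 3
(row=3, col=1): c = -0.8275 + 0.7440i → escape time 4
(row=3, col=2): c = -0.3450 + 0.7440i → escape time 5
(row=3, col=3): c = 0.1375 + 0.7440i → escape time 5
(row=3, col=4): c = 0.6200 + 0.7440i → escape time 3
(row=4, col=0): c = -1.3100 + 0.4920i → escape time 4
(row=4, col=1): c = -0.8275 + 0.4920i → escape time 5
(row=4, col=2): c = -0.3450 + 0.4920i → escape time 5
(row=4, col=3): c = 0.1375 + 0.4920i → escape time 5
(row=4, col=4): c = 0.6200 + 0.4920i → escape time 3
(row=5, col=0): c = -1.3100 + 0.2400i → escape time 5
(row=5, col=1): c = -0.8275 + 0.2400i → escape time 5
(row=5, col=2): c = -0.3450 + 0.2400i → escape time 5
(row=5, col=3): c = 0.1375 + 0.2400i → escape time 5
(row=5, col=4): c = 0.6200 + 0.2400i → escape time 4

Answer: 22222
23322
33542
34553
45553
55554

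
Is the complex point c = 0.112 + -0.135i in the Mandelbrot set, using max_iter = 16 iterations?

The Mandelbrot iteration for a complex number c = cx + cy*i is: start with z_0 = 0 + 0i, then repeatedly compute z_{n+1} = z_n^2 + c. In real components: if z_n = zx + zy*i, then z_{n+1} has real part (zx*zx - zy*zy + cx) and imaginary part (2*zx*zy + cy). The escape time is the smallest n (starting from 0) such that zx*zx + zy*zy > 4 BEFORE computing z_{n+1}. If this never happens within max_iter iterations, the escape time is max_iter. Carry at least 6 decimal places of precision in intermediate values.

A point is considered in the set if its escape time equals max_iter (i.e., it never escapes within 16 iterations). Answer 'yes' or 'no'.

z_0 = 0 + 0i, c = 0.1120 + -0.1350i
Iter 1: z = 0.1120 + -0.1350i, |z|^2 = 0.0308
Iter 2: z = 0.1063 + -0.1652i, |z|^2 = 0.0386
Iter 3: z = 0.0960 + -0.1701i, |z|^2 = 0.0382
Iter 4: z = 0.0923 + -0.1677i, |z|^2 = 0.0366
Iter 5: z = 0.0924 + -0.1659i, |z|^2 = 0.0361
Iter 6: z = 0.0930 + -0.1657i, |z|^2 = 0.0361
Iter 7: z = 0.0932 + -0.1658i, |z|^2 = 0.0362
Iter 8: z = 0.0932 + -0.1659i, |z|^2 = 0.0362
Iter 9: z = 0.0932 + -0.1659i, |z|^2 = 0.0362
Iter 10: z = 0.0931 + -0.1659i, |z|^2 = 0.0362
Iter 11: z = 0.0931 + -0.1659i, |z|^2 = 0.0362
Iter 12: z = 0.0932 + -0.1659i, |z|^2 = 0.0362
Iter 13: z = 0.0932 + -0.1659i, |z|^2 = 0.0362
Iter 14: z = 0.0932 + -0.1659i, |z|^2 = 0.0362
Iter 15: z = 0.0932 + -0.1659i, |z|^2 = 0.0362
Did not escape in 16 iterations → in set

Answer: yes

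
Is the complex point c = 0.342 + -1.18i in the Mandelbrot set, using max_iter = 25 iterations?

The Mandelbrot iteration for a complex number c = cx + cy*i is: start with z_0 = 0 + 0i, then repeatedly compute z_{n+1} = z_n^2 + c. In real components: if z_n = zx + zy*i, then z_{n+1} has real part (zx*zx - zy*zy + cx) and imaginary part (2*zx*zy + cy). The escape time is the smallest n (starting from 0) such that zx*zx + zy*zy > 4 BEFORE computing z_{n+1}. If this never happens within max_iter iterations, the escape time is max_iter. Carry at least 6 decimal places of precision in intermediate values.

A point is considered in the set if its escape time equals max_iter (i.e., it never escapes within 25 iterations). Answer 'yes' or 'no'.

z_0 = 0 + 0i, c = 0.3420 + -1.1800i
Iter 1: z = 0.3420 + -1.1800i, |z|^2 = 1.5094
Iter 2: z = -0.9334 + -1.9871i, |z|^2 = 4.8199
Escaped at iteration 2

Answer: no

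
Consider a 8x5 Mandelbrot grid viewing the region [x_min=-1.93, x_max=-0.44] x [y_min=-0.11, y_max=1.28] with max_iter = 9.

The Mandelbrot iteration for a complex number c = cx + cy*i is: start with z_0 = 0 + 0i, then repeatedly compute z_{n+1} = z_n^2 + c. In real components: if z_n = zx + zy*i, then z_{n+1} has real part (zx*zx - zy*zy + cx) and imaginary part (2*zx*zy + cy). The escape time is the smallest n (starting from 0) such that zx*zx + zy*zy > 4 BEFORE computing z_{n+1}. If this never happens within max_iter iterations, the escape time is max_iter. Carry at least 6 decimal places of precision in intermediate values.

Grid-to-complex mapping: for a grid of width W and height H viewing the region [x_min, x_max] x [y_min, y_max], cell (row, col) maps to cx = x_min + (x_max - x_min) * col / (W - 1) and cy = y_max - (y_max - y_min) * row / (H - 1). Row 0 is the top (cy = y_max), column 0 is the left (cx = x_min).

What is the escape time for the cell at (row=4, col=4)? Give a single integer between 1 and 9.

z_0 = 0 + 0i, c = -1.0786 + -0.1100i
Iter 1: z = -1.0786 + -0.1100i, |z|^2 = 1.1754
Iter 2: z = 0.0726 + 0.1273i, |z|^2 = 0.0215
Iter 3: z = -1.0895 + -0.0915i, |z|^2 = 1.1954
Iter 4: z = 0.1001 + 0.0894i, |z|^2 = 0.0180
Iter 5: z = -1.0766 + -0.0921i, |z|^2 = 1.1674
Iter 6: z = 0.0719 + 0.0883i, |z|^2 = 0.0130
Iter 7: z = -1.0812 + -0.0973i, |z|^2 = 1.1785
Iter 8: z = 0.0810 + 0.1004i, |z|^2 = 0.0166

Answer: 9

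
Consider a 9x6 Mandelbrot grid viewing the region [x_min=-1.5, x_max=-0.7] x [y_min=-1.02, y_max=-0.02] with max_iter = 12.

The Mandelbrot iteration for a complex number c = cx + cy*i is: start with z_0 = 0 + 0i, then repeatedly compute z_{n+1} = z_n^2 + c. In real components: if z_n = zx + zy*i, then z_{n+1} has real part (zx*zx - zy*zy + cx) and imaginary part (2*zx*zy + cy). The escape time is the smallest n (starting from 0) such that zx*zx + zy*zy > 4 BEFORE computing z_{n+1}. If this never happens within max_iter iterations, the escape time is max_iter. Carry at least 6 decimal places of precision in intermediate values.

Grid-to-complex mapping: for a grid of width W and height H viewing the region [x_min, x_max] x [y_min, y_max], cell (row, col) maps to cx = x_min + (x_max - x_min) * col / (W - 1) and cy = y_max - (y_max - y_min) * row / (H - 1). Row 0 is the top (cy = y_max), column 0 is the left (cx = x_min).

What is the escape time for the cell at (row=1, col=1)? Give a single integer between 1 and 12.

z_0 = 0 + 0i, c = -1.4000 + -0.2200i
Iter 1: z = -1.4000 + -0.2200i, |z|^2 = 2.0084
Iter 2: z = 0.5116 + 0.3960i, |z|^2 = 0.4186
Iter 3: z = -1.2951 + 0.1852i, |z|^2 = 1.7115
Iter 4: z = 0.2429 + -0.6997i, |z|^2 = 0.5486
Iter 5: z = -1.8305 + -0.5600i, |z|^2 = 3.6643
Iter 6: z = 1.6372 + 1.8300i, |z|^2 = 6.0294
Escaped at iteration 6

Answer: 6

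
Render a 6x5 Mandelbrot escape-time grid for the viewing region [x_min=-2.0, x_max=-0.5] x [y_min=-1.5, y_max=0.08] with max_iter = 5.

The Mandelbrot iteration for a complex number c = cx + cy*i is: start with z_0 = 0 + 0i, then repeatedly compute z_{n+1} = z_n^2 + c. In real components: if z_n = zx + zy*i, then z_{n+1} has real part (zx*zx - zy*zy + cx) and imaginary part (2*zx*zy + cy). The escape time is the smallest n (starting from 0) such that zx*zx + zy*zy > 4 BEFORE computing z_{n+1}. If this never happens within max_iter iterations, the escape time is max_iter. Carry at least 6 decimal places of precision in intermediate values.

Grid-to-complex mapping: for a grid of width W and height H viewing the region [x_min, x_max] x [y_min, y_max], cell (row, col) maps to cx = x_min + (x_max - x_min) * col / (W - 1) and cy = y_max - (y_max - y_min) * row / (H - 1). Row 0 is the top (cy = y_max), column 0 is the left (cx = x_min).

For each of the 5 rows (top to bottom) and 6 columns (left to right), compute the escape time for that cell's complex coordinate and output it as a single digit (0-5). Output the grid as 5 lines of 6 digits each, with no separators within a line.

(row=0, col=0): c = -2.0000 + 0.0800i → escape time 1
(row=0, col=1): c = -1.7000 + 0.0800i → escape time 5
(row=0, col=2): c = -1.4000 + 0.0800i → escape time 5
(row=0, col=3): c = -1.1000 + 0.0800i → escape time 5
(row=0, col=4): c = -0.8000 + 0.0800i → escape time 5
(row=0, col=5): c = -0.5000 + 0.0800i → escape time 5
(row=1, col=0): c = -2.0000 + -0.3150i → escape time 1
(row=1, col=1): c = -1.7000 + -0.3150i → escape time 4
(row=1, col=2): c = -1.4000 + -0.3150i → escape time 5
(row=1, col=3): c = -1.1000 + -0.3150i → escape time 5
(row=1, col=4): c = -0.8000 + -0.3150i → escape time 5
(row=1, col=5): c = -0.5000 + -0.3150i → escape time 5
(row=2, col=0): c = -2.0000 + -0.7100i → escape time 1
(row=2, col=1): c = -1.7000 + -0.7100i → escape time 3
(row=2, col=2): c = -1.4000 + -0.7100i → escape time 3
(row=2, col=3): c = -1.1000 + -0.7100i → escape time 3
(row=2, col=4): c = -0.8000 + -0.7100i → escape time 4
(row=2, col=5): c = -0.5000 + -0.7100i → escape time 5
(row=3, col=0): c = -2.0000 + -1.1050i → escape time 1
(row=3, col=1): c = -1.7000 + -1.1050i → escape time 1
(row=3, col=2): c = -1.4000 + -1.1050i → escape time 2
(row=3, col=3): c = -1.1000 + -1.1050i → escape time 3
(row=3, col=4): c = -0.8000 + -1.1050i → escape time 3
(row=3, col=5): c = -0.5000 + -1.1050i → escape time 4
(row=4, col=0): c = -2.0000 + -1.5000i → escape time 1
(row=4, col=1): c = -1.7000 + -1.5000i → escape time 1
(row=4, col=2): c = -1.4000 + -1.5000i → escape time 1
(row=4, col=3): c = -1.1000 + -1.5000i → escape time 2
(row=4, col=4): c = -0.8000 + -1.5000i → escape time 2
(row=4, col=5): c = -0.5000 + -1.5000i → escape time 2

Answer: 155555
145555
133345
112334
111222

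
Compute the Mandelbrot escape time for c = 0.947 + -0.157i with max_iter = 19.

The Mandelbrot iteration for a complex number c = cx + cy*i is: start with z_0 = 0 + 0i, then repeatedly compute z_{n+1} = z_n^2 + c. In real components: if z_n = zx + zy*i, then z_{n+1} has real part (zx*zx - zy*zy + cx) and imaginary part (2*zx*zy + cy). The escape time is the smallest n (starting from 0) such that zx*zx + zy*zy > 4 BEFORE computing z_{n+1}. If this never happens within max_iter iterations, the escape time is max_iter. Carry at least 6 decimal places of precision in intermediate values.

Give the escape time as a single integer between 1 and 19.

Answer: 3

Derivation:
z_0 = 0 + 0i, c = 0.9470 + -0.1570i
Iter 1: z = 0.9470 + -0.1570i, |z|^2 = 0.9215
Iter 2: z = 1.8192 + -0.4544i, |z|^2 = 3.5158
Iter 3: z = 4.0499 + -1.8101i, |z|^2 = 19.6782
Escaped at iteration 3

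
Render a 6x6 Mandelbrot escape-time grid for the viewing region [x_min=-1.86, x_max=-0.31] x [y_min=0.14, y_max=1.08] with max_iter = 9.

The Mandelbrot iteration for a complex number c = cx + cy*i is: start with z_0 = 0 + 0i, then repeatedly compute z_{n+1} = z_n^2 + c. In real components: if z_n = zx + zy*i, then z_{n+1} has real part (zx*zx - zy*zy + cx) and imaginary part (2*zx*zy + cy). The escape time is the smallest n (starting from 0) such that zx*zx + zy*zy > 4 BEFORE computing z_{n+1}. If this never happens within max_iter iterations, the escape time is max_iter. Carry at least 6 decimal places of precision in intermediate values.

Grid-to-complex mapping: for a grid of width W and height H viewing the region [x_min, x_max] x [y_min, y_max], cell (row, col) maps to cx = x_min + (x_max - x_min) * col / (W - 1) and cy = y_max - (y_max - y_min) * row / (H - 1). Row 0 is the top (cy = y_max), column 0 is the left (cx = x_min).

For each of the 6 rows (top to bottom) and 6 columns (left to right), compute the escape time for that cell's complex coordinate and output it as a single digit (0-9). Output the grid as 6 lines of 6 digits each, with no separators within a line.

(row=0, col=0): c = -1.8600 + 1.0800i → escape time 1
(row=0, col=1): c = -1.5500 + 1.0800i → escape time 2
(row=0, col=2): c = -1.2400 + 1.0800i → escape time 3
(row=0, col=3): c = -0.9300 + 1.0800i → escape time 3
(row=0, col=4): c = -0.6200 + 1.0800i → escape time 3
(row=0, col=5): c = -0.3100 + 1.0800i → escape time 5
(row=1, col=0): c = -1.8600 + 0.8920i → escape time 1
(row=1, col=1): c = -1.5500 + 0.8920i → escape time 3
(row=1, col=2): c = -1.2400 + 0.8920i → escape time 3
(row=1, col=3): c = -0.9300 + 0.8920i → escape time 3
(row=1, col=4): c = -0.6200 + 0.8920i → escape time 4
(row=1, col=5): c = -0.3100 + 0.8920i → escape time 6
(row=2, col=0): c = -1.8600 + 0.7040i → escape time 2
(row=2, col=1): c = -1.5500 + 0.7040i → escape time 3
(row=2, col=2): c = -1.2400 + 0.7040i → escape time 3
(row=2, col=3): c = -0.9300 + 0.7040i → escape time 4
(row=2, col=4): c = -0.6200 + 0.7040i → escape time 7
(row=2, col=5): c = -0.3100 + 0.7040i → escape time 9
(row=3, col=0): c = -1.8600 + 0.5160i → escape time 3
(row=3, col=1): c = -1.5500 + 0.5160i → escape time 3
(row=3, col=2): c = -1.2400 + 0.5160i → escape time 4
(row=3, col=3): c = -0.9300 + 0.5160i → escape time 5
(row=3, col=4): c = -0.6200 + 0.5160i → escape time 9
(row=3, col=5): c = -0.3100 + 0.5160i → escape time 9
(row=4, col=0): c = -1.8600 + 0.3280i → escape time 3
(row=4, col=1): c = -1.5500 + 0.3280i → escape time 4
(row=4, col=2): c = -1.2400 + 0.3280i → escape time 9
(row=4, col=3): c = -0.9300 + 0.3280i → escape time 9
(row=4, col=4): c = -0.6200 + 0.3280i → escape time 9
(row=4, col=5): c = -0.3100 + 0.3280i → escape time 9
(row=5, col=0): c = -1.8600 + 0.1400i → escape time 4
(row=5, col=1): c = -1.5500 + 0.1400i → escape time 6
(row=5, col=2): c = -1.2400 + 0.1400i → escape time 9
(row=5, col=3): c = -0.9300 + 0.1400i → escape time 9
(row=5, col=4): c = -0.6200 + 0.1400i → escape time 9
(row=5, col=5): c = -0.3100 + 0.1400i → escape time 9

Answer: 123335
133346
233479
334599
349999
469999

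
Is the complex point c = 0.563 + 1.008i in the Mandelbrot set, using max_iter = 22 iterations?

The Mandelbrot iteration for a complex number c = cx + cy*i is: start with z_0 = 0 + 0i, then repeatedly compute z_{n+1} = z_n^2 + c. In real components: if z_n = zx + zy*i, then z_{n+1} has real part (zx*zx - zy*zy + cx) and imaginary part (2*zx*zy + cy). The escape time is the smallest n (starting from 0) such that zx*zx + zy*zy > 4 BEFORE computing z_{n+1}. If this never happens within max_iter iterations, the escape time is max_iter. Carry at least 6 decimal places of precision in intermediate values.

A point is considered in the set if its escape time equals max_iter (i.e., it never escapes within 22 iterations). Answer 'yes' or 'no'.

z_0 = 0 + 0i, c = 0.5630 + 1.0080i
Iter 1: z = 0.5630 + 1.0080i, |z|^2 = 1.3330
Iter 2: z = -0.1361 + 2.1430i, |z|^2 = 4.6110
Escaped at iteration 2

Answer: no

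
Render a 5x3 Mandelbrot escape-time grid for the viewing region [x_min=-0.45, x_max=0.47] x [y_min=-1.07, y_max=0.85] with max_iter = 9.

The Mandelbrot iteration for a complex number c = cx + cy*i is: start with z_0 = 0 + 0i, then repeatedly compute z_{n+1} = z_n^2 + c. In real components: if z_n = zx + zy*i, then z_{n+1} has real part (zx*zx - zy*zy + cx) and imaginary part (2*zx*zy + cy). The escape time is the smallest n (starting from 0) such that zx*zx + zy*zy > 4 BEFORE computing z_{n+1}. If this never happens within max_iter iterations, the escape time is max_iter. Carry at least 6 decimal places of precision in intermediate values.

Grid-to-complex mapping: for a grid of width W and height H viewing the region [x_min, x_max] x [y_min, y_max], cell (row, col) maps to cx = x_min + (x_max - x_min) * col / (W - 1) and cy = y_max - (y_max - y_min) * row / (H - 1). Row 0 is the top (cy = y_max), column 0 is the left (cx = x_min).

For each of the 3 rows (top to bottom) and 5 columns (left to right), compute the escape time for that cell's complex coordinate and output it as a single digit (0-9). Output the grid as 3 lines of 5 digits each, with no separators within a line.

(row=0, col=0): c = -0.4500 + 0.8500i → escape time 5
(row=0, col=1): c = -0.2200 + 0.8500i → escape time 9
(row=0, col=2): c = 0.0100 + 0.8500i → escape time 9
(row=0, col=3): c = 0.2400 + 0.8500i → escape time 4
(row=0, col=4): c = 0.4700 + 0.8500i → escape time 3
(row=1, col=0): c = -0.4500 + -0.1100i → escape time 9
(row=1, col=1): c = -0.2200 + -0.1100i → escape time 9
(row=1, col=2): c = 0.0100 + -0.1100i → escape time 9
(row=1, col=3): c = 0.2400 + -0.1100i → escape time 9
(row=1, col=4): c = 0.4700 + -0.1100i → escape time 5
(row=2, col=0): c = -0.4500 + -1.0700i → escape time 4
(row=2, col=1): c = -0.2200 + -1.0700i → escape time 6
(row=2, col=2): c = 0.0100 + -1.0700i → escape time 4
(row=2, col=3): c = 0.2400 + -1.0700i → escape time 3
(row=2, col=4): c = 0.4700 + -1.0700i → escape time 2

Answer: 59943
99995
46432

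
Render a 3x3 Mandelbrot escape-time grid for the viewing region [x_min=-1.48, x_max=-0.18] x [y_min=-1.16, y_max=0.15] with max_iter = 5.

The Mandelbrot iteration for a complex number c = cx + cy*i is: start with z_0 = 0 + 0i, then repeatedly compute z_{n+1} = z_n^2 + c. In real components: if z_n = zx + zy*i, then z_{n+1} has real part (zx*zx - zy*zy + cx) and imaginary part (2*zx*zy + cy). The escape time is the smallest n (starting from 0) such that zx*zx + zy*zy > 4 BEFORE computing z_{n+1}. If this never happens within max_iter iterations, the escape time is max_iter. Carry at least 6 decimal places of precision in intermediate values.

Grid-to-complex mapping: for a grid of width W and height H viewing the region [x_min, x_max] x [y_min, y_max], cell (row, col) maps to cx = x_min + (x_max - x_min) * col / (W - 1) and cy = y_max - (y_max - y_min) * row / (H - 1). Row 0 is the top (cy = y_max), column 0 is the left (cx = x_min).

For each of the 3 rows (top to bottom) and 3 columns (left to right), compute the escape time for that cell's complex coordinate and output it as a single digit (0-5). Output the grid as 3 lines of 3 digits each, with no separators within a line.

(row=0, col=0): c = -1.4800 + 0.1500i → escape time 5
(row=0, col=1): c = -0.8300 + 0.1500i → escape time 5
(row=0, col=2): c = -0.1800 + 0.1500i → escape time 5
(row=1, col=0): c = -1.4800 + -0.5050i → escape time 3
(row=1, col=1): c = -0.8300 + -0.5050i → escape time 5
(row=1, col=2): c = -0.1800 + -0.5050i → escape time 5
(row=2, col=0): c = -1.4800 + -1.1600i → escape time 2
(row=2, col=1): c = -0.8300 + -1.1600i → escape time 3
(row=2, col=2): c = -0.1800 + -1.1600i → escape time 4

Answer: 555
355
234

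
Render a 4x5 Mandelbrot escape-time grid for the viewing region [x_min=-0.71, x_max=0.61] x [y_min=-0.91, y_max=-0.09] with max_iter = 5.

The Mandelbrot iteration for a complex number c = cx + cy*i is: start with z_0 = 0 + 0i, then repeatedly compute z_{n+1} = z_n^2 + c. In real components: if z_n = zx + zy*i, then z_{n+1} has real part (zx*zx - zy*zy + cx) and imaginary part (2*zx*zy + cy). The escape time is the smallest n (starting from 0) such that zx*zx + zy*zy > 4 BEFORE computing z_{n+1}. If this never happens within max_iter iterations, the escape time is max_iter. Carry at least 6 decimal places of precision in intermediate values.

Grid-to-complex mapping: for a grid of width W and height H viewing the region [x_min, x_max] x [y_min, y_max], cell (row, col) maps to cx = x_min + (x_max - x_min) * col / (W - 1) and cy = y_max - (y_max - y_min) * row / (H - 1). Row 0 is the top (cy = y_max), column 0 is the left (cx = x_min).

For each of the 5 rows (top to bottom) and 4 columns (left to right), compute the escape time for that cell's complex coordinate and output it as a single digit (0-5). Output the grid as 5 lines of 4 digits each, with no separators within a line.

Answer: 5554
5554
5553
5553
4542

Derivation:
(row=0, col=0): c = -0.7100 + -0.0900i → escape time 5
(row=0, col=1): c = -0.2700 + -0.0900i → escape time 5
(row=0, col=2): c = 0.1700 + -0.0900i → escape time 5
(row=0, col=3): c = 0.6100 + -0.0900i → escape time 4
(row=1, col=0): c = -0.7100 + -0.2950i → escape time 5
(row=1, col=1): c = -0.2700 + -0.2950i → escape time 5
(row=1, col=2): c = 0.1700 + -0.2950i → escape time 5
(row=1, col=3): c = 0.6100 + -0.2950i → escape time 4
(row=2, col=0): c = -0.7100 + -0.5000i → escape time 5
(row=2, col=1): c = -0.2700 + -0.5000i → escape time 5
(row=2, col=2): c = 0.1700 + -0.5000i → escape time 5
(row=2, col=3): c = 0.6100 + -0.5000i → escape time 3
(row=3, col=0): c = -0.7100 + -0.7050i → escape time 5
(row=3, col=1): c = -0.2700 + -0.7050i → escape time 5
(row=3, col=2): c = 0.1700 + -0.7050i → escape time 5
(row=3, col=3): c = 0.6100 + -0.7050i → escape time 3
(row=4, col=0): c = -0.7100 + -0.9100i → escape time 4
(row=4, col=1): c = -0.2700 + -0.9100i → escape time 5
(row=4, col=2): c = 0.1700 + -0.9100i → escape time 4
(row=4, col=3): c = 0.6100 + -0.9100i → escape time 2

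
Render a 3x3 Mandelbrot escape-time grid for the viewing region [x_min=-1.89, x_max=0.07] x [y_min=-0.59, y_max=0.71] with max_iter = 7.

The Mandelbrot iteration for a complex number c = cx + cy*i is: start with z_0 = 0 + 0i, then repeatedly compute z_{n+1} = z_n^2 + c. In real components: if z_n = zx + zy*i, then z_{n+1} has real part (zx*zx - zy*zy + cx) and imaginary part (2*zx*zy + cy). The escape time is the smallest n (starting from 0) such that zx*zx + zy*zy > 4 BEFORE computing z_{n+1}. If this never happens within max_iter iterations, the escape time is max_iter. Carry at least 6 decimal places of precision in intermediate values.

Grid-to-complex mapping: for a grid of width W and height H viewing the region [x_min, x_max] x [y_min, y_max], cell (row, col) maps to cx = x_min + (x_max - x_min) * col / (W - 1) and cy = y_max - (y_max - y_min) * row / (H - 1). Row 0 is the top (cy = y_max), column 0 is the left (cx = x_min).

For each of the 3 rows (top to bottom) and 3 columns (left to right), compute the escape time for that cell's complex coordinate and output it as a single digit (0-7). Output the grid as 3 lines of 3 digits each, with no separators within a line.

(row=0, col=0): c = -1.8900 + 0.7100i → escape time 1
(row=0, col=1): c = -0.9100 + 0.7100i → escape time 4
(row=0, col=2): c = 0.0700 + 0.7100i → escape time 7
(row=1, col=0): c = -1.8900 + 0.0600i → escape time 5
(row=1, col=1): c = -0.9100 + 0.0600i → escape time 7
(row=1, col=2): c = 0.0700 + 0.0600i → escape time 7
(row=2, col=0): c = -1.8900 + -0.5900i → escape time 2
(row=2, col=1): c = -0.9100 + -0.5900i → escape time 5
(row=2, col=2): c = 0.0700 + -0.5900i → escape time 7

Answer: 147
577
257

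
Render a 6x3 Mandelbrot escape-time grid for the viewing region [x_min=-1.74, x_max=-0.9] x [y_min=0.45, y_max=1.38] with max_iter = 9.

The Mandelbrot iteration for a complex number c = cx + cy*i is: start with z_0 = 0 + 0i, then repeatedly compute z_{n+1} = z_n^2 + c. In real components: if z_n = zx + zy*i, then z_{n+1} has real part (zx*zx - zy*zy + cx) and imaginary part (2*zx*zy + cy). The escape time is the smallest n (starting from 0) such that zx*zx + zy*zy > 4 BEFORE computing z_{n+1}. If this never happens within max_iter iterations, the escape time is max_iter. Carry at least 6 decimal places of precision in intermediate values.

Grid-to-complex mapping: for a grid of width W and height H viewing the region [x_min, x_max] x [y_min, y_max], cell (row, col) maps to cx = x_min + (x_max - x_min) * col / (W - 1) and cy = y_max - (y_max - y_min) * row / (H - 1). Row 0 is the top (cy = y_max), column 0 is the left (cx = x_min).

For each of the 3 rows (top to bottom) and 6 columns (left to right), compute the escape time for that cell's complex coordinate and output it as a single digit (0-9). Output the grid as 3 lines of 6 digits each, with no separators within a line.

Answer: 112222
233333
334656

Derivation:
(row=0, col=0): c = -1.7400 + 1.3800i → escape time 1
(row=0, col=1): c = -1.5720 + 1.3800i → escape time 1
(row=0, col=2): c = -1.4040 + 1.3800i → escape time 2
(row=0, col=3): c = -1.2360 + 1.3800i → escape time 2
(row=0, col=4): c = -1.0680 + 1.3800i → escape time 2
(row=0, col=5): c = -0.9000 + 1.3800i → escape time 2
(row=1, col=0): c = -1.7400 + 0.9150i → escape time 2
(row=1, col=1): c = -1.5720 + 0.9150i → escape time 3
(row=1, col=2): c = -1.4040 + 0.9150i → escape time 3
(row=1, col=3): c = -1.2360 + 0.9150i → escape time 3
(row=1, col=4): c = -1.0680 + 0.9150i → escape time 3
(row=1, col=5): c = -0.9000 + 0.9150i → escape time 3
(row=2, col=0): c = -1.7400 + 0.4500i → escape time 3
(row=2, col=1): c = -1.5720 + 0.4500i → escape time 3
(row=2, col=2): c = -1.4040 + 0.4500i → escape time 4
(row=2, col=3): c = -1.2360 + 0.4500i → escape time 6
(row=2, col=4): c = -1.0680 + 0.4500i → escape time 5
(row=2, col=5): c = -0.9000 + 0.4500i → escape time 6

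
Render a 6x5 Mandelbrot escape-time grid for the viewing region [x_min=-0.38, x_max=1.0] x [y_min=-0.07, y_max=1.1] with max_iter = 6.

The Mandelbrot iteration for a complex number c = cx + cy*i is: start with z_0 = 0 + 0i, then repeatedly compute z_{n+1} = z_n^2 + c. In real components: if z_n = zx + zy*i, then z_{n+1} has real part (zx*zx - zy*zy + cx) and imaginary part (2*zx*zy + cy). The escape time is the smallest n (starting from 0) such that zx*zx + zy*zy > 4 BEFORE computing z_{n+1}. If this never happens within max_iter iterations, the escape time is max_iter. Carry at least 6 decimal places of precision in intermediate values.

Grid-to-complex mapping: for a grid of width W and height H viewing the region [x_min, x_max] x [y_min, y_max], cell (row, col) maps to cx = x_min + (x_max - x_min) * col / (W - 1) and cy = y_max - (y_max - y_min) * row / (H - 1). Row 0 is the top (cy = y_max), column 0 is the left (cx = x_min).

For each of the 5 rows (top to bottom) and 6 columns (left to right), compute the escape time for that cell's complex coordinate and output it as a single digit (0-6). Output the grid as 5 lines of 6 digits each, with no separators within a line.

Answer: 453222
665322
666632
666632
666632

Derivation:
(row=0, col=0): c = -0.3800 + 1.1000i → escape time 4
(row=0, col=1): c = -0.1040 + 1.1000i → escape time 5
(row=0, col=2): c = 0.1720 + 1.1000i → escape time 3
(row=0, col=3): c = 0.4480 + 1.1000i → escape time 2
(row=0, col=4): c = 0.7240 + 1.1000i → escape time 2
(row=0, col=5): c = 1.0000 + 1.1000i → escape time 2
(row=1, col=0): c = -0.3800 + 0.8075i → escape time 6
(row=1, col=1): c = -0.1040 + 0.8075i → escape time 6
(row=1, col=2): c = 0.1720 + 0.8075i → escape time 5
(row=1, col=3): c = 0.4480 + 0.8075i → escape time 3
(row=1, col=4): c = 0.7240 + 0.8075i → escape time 2
(row=1, col=5): c = 1.0000 + 0.8075i → escape time 2
(row=2, col=0): c = -0.3800 + 0.5150i → escape time 6
(row=2, col=1): c = -0.1040 + 0.5150i → escape time 6
(row=2, col=2): c = 0.1720 + 0.5150i → escape time 6
(row=2, col=3): c = 0.4480 + 0.5150i → escape time 6
(row=2, col=4): c = 0.7240 + 0.5150i → escape time 3
(row=2, col=5): c = 1.0000 + 0.5150i → escape time 2
(row=3, col=0): c = -0.3800 + 0.2225i → escape time 6
(row=3, col=1): c = -0.1040 + 0.2225i → escape time 6
(row=3, col=2): c = 0.1720 + 0.2225i → escape time 6
(row=3, col=3): c = 0.4480 + 0.2225i → escape time 6
(row=3, col=4): c = 0.7240 + 0.2225i → escape time 3
(row=3, col=5): c = 1.0000 + 0.2225i → escape time 2
(row=4, col=0): c = -0.3800 + -0.0700i → escape time 6
(row=4, col=1): c = -0.1040 + -0.0700i → escape time 6
(row=4, col=2): c = 0.1720 + -0.0700i → escape time 6
(row=4, col=3): c = 0.4480 + -0.0700i → escape time 6
(row=4, col=4): c = 0.7240 + -0.0700i → escape time 3
(row=4, col=5): c = 1.0000 + -0.0700i → escape time 2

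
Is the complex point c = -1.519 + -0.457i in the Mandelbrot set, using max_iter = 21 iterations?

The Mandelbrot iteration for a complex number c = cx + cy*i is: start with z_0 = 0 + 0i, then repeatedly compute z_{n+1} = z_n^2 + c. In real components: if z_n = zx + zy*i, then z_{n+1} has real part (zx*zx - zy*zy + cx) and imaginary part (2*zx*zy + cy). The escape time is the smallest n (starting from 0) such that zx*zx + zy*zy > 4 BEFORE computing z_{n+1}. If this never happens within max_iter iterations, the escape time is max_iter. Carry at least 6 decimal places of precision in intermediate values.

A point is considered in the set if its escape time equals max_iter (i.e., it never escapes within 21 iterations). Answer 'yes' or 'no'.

z_0 = 0 + 0i, c = -1.5190 + -0.4570i
Iter 1: z = -1.5190 + -0.4570i, |z|^2 = 2.5162
Iter 2: z = 0.5795 + 0.9314i, |z|^2 = 1.2033
Iter 3: z = -2.0506 + 0.6225i, |z|^2 = 4.5925
Escaped at iteration 3

Answer: no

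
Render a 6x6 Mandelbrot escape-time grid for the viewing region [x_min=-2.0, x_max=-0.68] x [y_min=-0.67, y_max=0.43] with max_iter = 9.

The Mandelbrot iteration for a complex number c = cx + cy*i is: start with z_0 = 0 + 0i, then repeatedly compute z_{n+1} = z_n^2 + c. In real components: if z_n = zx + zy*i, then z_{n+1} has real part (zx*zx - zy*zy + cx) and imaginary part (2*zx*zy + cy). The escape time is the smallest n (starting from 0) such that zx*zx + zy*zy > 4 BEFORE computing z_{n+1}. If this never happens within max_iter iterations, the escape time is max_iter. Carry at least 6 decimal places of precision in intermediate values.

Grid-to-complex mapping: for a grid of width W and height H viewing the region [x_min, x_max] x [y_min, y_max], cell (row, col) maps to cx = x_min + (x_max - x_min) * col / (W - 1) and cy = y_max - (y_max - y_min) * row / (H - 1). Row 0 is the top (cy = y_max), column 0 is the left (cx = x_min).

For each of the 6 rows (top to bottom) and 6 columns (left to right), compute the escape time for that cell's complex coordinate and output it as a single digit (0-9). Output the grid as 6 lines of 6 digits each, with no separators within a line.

(row=0, col=0): c = -2.0000 + 0.4300i → escape time 1
(row=0, col=1): c = -1.7360 + 0.4300i → escape time 3
(row=0, col=2): c = -1.4720 + 0.4300i → escape time 4
(row=0, col=3): c = -1.2080 + 0.4300i → escape time 6
(row=0, col=4): c = -0.9440 + 0.4300i → escape time 6
(row=0, col=5): c = -0.6800 + 0.4300i → escape time 9
(row=1, col=0): c = -2.0000 + 0.2100i → escape time 1
(row=1, col=1): c = -1.7360 + 0.2100i → escape time 4
(row=1, col=2): c = -1.4720 + 0.2100i → escape time 5
(row=1, col=3): c = -1.2080 + 0.2100i → escape time 9
(row=1, col=4): c = -0.9440 + 0.2100i → escape time 9
(row=1, col=5): c = -0.6800 + 0.2100i → escape time 9
(row=2, col=0): c = -2.0000 + -0.0100i → escape time 1
(row=2, col=1): c = -1.7360 + -0.0100i → escape time 9
(row=2, col=2): c = -1.4720 + -0.0100i → escape time 9
(row=2, col=3): c = -1.2080 + -0.0100i → escape time 9
(row=2, col=4): c = -0.9440 + -0.0100i → escape time 9
(row=2, col=5): c = -0.6800 + -0.0100i → escape time 9
(row=3, col=0): c = -2.0000 + -0.2300i → escape time 1
(row=3, col=1): c = -1.7360 + -0.2300i → escape time 4
(row=3, col=2): c = -1.4720 + -0.2300i → escape time 5
(row=3, col=3): c = -1.2080 + -0.2300i → escape time 9
(row=3, col=4): c = -0.9440 + -0.2300i → escape time 9
(row=3, col=5): c = -0.6800 + -0.2300i → escape time 9
(row=4, col=0): c = -2.0000 + -0.4500i → escape time 1
(row=4, col=1): c = -1.7360 + -0.4500i → escape time 3
(row=4, col=2): c = -1.4720 + -0.4500i → escape time 3
(row=4, col=3): c = -1.2080 + -0.4500i → escape time 6
(row=4, col=4): c = -0.9440 + -0.4500i → escape time 6
(row=4, col=5): c = -0.6800 + -0.4500i → escape time 9
(row=5, col=0): c = -2.0000 + -0.6700i → escape time 1
(row=5, col=1): c = -1.7360 + -0.6700i → escape time 3
(row=5, col=2): c = -1.4720 + -0.6700i → escape time 3
(row=5, col=3): c = -1.2080 + -0.6700i → escape time 3
(row=5, col=4): c = -0.9440 + -0.6700i → escape time 4
(row=5, col=5): c = -0.6800 + -0.6700i → escape time 6

Answer: 134669
145999
199999
145999
133669
133346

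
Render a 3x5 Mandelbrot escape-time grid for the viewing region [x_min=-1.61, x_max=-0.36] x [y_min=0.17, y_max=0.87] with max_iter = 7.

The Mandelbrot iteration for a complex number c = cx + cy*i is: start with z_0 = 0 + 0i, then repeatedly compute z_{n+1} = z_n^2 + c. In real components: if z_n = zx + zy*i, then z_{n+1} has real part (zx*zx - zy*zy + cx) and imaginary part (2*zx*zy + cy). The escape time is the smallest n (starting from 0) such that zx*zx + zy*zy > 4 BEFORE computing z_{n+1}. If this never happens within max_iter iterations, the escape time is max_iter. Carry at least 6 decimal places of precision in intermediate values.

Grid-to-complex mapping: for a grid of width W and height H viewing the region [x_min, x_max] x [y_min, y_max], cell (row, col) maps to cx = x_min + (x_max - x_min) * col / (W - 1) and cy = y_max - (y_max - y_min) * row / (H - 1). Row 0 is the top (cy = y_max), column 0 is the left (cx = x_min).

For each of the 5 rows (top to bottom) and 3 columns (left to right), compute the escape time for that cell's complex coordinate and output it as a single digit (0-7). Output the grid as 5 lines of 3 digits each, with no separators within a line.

(row=0, col=0): c = -1.6100 + 0.8700i → escape time 3
(row=0, col=1): c = -0.9850 + 0.8700i → escape time 3
(row=0, col=2): c = -0.3600 + 0.8700i → escape time 5
(row=1, col=0): c = -1.6100 + 0.6950i → escape time 3
(row=1, col=1): c = -0.9850 + 0.6950i → escape time 4
(row=1, col=2): c = -0.3600 + 0.6950i → escape time 7
(row=2, col=0): c = -1.6100 + 0.5200i → escape time 3
(row=2, col=1): c = -0.9850 + 0.5200i → escape time 5
(row=2, col=2): c = -0.3600 + 0.5200i → escape time 7
(row=3, col=0): c = -1.6100 + 0.3450i → escape time 4
(row=3, col=1): c = -0.9850 + 0.3450i → escape time 7
(row=3, col=2): c = -0.3600 + 0.3450i → escape time 7
(row=4, col=0): c = -1.6100 + 0.1700i → escape time 5
(row=4, col=1): c = -0.9850 + 0.1700i → escape time 7
(row=4, col=2): c = -0.3600 + 0.1700i → escape time 7

Answer: 335
347
357
477
577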